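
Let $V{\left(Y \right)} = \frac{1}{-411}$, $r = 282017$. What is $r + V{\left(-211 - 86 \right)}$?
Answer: $\frac{115908986}{411} \approx 2.8202 \cdot 10^{5}$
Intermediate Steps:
$V{\left(Y \right)} = - \frac{1}{411}$
$r + V{\left(-211 - 86 \right)} = 282017 - \frac{1}{411} = \frac{115908986}{411}$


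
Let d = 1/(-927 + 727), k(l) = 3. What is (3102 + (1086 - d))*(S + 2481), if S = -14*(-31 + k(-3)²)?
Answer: 2336069189/200 ≈ 1.1680e+7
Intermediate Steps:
d = -1/200 (d = 1/(-200) = -1/200 ≈ -0.0050000)
S = 308 (S = -14*(-31 + 3²) = -14*(-31 + 9) = -14*(-22) = 308)
(3102 + (1086 - d))*(S + 2481) = (3102 + (1086 - 1*(-1/200)))*(308 + 2481) = (3102 + (1086 + 1/200))*2789 = (3102 + 217201/200)*2789 = (837601/200)*2789 = 2336069189/200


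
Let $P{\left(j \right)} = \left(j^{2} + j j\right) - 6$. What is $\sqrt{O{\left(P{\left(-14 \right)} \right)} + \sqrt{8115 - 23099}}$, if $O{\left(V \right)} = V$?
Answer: $\sqrt{386 + 2 i \sqrt{3746}} \approx 19.886 + 3.0777 i$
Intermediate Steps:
$P{\left(j \right)} = -6 + 2 j^{2}$ ($P{\left(j \right)} = \left(j^{2} + j^{2}\right) - 6 = 2 j^{2} - 6 = -6 + 2 j^{2}$)
$\sqrt{O{\left(P{\left(-14 \right)} \right)} + \sqrt{8115 - 23099}} = \sqrt{\left(-6 + 2 \left(-14\right)^{2}\right) + \sqrt{8115 - 23099}} = \sqrt{\left(-6 + 2 \cdot 196\right) + \sqrt{-14984}} = \sqrt{\left(-6 + 392\right) + 2 i \sqrt{3746}} = \sqrt{386 + 2 i \sqrt{3746}}$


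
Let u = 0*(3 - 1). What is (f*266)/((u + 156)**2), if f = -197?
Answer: -26201/12168 ≈ -2.1533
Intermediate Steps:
u = 0 (u = 0*2 = 0)
(f*266)/((u + 156)**2) = (-197*266)/((0 + 156)**2) = -52402/(156**2) = -52402/24336 = -52402*1/24336 = -26201/12168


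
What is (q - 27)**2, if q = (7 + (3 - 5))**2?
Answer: 4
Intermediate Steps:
q = 25 (q = (7 - 2)**2 = 5**2 = 25)
(q - 27)**2 = (25 - 27)**2 = (-2)**2 = 4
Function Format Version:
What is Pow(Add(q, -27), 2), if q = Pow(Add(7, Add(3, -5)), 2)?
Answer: 4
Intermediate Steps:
q = 25 (q = Pow(Add(7, -2), 2) = Pow(5, 2) = 25)
Pow(Add(q, -27), 2) = Pow(Add(25, -27), 2) = Pow(-2, 2) = 4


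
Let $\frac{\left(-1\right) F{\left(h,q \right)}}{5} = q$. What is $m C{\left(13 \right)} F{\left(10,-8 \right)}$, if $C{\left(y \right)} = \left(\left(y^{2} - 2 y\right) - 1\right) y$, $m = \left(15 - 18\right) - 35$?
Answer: $-2805920$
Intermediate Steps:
$F{\left(h,q \right)} = - 5 q$
$m = -38$ ($m = -3 - 35 = -38$)
$C{\left(y \right)} = y \left(-1 + y^{2} - 2 y\right)$ ($C{\left(y \right)} = \left(-1 + y^{2} - 2 y\right) y = y \left(-1 + y^{2} - 2 y\right)$)
$m C{\left(13 \right)} F{\left(10,-8 \right)} = - 38 \cdot 13 \left(-1 + 13^{2} - 26\right) \left(\left(-5\right) \left(-8\right)\right) = - 38 \cdot 13 \left(-1 + 169 - 26\right) 40 = - 38 \cdot 13 \cdot 142 \cdot 40 = \left(-38\right) 1846 \cdot 40 = \left(-70148\right) 40 = -2805920$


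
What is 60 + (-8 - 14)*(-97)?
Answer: 2194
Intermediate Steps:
60 + (-8 - 14)*(-97) = 60 - 22*(-97) = 60 + 2134 = 2194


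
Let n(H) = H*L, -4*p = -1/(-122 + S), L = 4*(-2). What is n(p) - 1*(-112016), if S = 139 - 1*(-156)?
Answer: 19378766/173 ≈ 1.1202e+5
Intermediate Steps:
S = 295 (S = 139 + 156 = 295)
L = -8
p = 1/692 (p = -(-1)/(4*(-122 + 295)) = -(-1)/(4*173) = -¼*(-1/173) = 1/692 ≈ 0.0014451)
n(H) = -8*H (n(H) = H*(-8) = -8*H)
n(p) - 1*(-112016) = -8*1/692 - 1*(-112016) = -2/173 + 112016 = 19378766/173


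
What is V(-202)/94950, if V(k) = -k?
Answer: 101/47475 ≈ 0.0021274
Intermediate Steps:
V(-202)/94950 = -1*(-202)/94950 = 202*(1/94950) = 101/47475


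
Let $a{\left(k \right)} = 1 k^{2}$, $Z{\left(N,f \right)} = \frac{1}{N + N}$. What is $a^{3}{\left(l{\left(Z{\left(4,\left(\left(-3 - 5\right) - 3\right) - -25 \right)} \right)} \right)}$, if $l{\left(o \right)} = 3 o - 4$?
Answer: $\frac{594823321}{262144} \approx 2269.1$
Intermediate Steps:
$Z{\left(N,f \right)} = \frac{1}{2 N}$
$l{\left(o \right)} = -4 + 3 o$
$a{\left(k \right)} = k^{2}$
$a^{3}{\left(l{\left(Z{\left(4,\left(\left(-3 - 5\right) - 3\right) - -25 \right)} \right)} \right)} = \left(\left(-4 + 3 \frac{1}{2 \cdot 4}\right)^{2}\right)^{3} = \left(\left(-4 + 3 \cdot \frac{1}{2} \cdot \frac{1}{4}\right)^{2}\right)^{3} = \left(\left(-4 + 3 \cdot \frac{1}{8}\right)^{2}\right)^{3} = \left(\left(-4 + \frac{3}{8}\right)^{2}\right)^{3} = \left(\left(- \frac{29}{8}\right)^{2}\right)^{3} = \left(\frac{841}{64}\right)^{3} = \frac{594823321}{262144}$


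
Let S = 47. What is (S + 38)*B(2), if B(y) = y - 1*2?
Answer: 0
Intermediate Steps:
B(y) = -2 + y (B(y) = y - 2 = -2 + y)
(S + 38)*B(2) = (47 + 38)*(-2 + 2) = 85*0 = 0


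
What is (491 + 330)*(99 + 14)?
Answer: 92773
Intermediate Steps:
(491 + 330)*(99 + 14) = 821*113 = 92773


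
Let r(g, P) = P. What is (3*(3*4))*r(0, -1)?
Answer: -36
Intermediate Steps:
(3*(3*4))*r(0, -1) = (3*(3*4))*(-1) = (3*12)*(-1) = 36*(-1) = -36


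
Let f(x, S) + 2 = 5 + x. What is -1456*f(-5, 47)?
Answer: 2912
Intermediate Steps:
f(x, S) = 3 + x (f(x, S) = -2 + (5 + x) = 3 + x)
-1456*f(-5, 47) = -1456*(3 - 5) = -1456*(-2) = 2912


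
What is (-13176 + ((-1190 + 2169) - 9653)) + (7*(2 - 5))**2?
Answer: -21409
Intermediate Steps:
(-13176 + ((-1190 + 2169) - 9653)) + (7*(2 - 5))**2 = (-13176 + (979 - 9653)) + (7*(-3))**2 = (-13176 - 8674) + (-21)**2 = -21850 + 441 = -21409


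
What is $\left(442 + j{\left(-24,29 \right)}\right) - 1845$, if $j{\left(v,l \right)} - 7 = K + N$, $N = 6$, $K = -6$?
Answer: $-1396$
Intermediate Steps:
$j{\left(v,l \right)} = 7$ ($j{\left(v,l \right)} = 7 + \left(-6 + 6\right) = 7 + 0 = 7$)
$\left(442 + j{\left(-24,29 \right)}\right) - 1845 = \left(442 + 7\right) - 1845 = 449 - 1845 = -1396$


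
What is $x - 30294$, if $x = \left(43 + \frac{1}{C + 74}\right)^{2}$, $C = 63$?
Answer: $- \frac{533872422}{18769} \approx -28444.0$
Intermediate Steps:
$x = \frac{34715664}{18769}$ ($x = \left(43 + \frac{1}{63 + 74}\right)^{2} = \left(43 + \frac{1}{137}\right)^{2} = \left(\frac{5892}{137}\right)^{2} = \frac{34715664}{18769} \approx 1849.6$)
$x - 30294 = \frac{34715664}{18769} - 30294 = - \frac{533872422}{18769}$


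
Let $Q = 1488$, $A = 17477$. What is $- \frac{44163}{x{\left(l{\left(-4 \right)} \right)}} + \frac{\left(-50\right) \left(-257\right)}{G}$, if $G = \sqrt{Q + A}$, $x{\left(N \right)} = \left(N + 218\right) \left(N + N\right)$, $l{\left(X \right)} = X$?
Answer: $\frac{44163}{1712} + \frac{2570 \sqrt{18965}}{3793} \approx 119.11$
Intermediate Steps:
$x{\left(N \right)} = 2 N \left(218 + N\right)$ ($x{\left(N \right)} = \left(218 + N\right) 2 N = 2 N \left(218 + N\right)$)
$G = \sqrt{18965}$ ($G = \sqrt{1488 + 17477} = \sqrt{18965} \approx 137.71$)
$- \frac{44163}{x{\left(l{\left(-4 \right)} \right)}} + \frac{\left(-50\right) \left(-257\right)}{G} = - \frac{44163}{2 \left(-4\right) \left(218 - 4\right)} + \frac{\left(-50\right) \left(-257\right)}{\sqrt{18965}} = - \frac{44163}{2 \left(-4\right) 214} + 12850 \frac{\sqrt{18965}}{18965} = - \frac{44163}{-1712} + \frac{2570 \sqrt{18965}}{3793} = \left(-44163\right) \left(- \frac{1}{1712}\right) + \frac{2570 \sqrt{18965}}{3793} = \frac{44163}{1712} + \frac{2570 \sqrt{18965}}{3793}$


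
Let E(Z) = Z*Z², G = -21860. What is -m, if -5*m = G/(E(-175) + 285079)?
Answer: 1093/1268574 ≈ 0.00086160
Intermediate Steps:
E(Z) = Z³
m = -1093/1268574 (m = -(-4372)/((-175)³ + 285079) = -(-4372)/(-5359375 + 285079) = -(-4372)/(-5074296) = -(-4372)*(-1)/5074296 = -⅕*5465/1268574 = -1093/1268574 ≈ -0.00086160)
-m = -1*(-1093/1268574) = 1093/1268574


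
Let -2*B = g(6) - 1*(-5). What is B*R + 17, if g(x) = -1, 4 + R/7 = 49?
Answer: -613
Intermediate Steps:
R = 315 (R = -28 + 7*49 = -28 + 343 = 315)
B = -2 (B = -(-1 - 1*(-5))/2 = -(-1 + 5)/2 = -½*4 = -2)
B*R + 17 = -2*315 + 17 = -630 + 17 = -613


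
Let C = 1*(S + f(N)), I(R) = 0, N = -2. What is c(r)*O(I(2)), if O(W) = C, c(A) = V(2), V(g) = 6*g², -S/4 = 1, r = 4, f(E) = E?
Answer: -144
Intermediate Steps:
S = -4 (S = -4*1 = -4)
c(A) = 24 (c(A) = 6*2² = 6*4 = 24)
C = -6 (C = 1*(-4 - 2) = 1*(-6) = -6)
O(W) = -6
c(r)*O(I(2)) = 24*(-6) = -144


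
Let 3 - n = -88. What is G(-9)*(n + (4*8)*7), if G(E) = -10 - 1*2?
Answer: -3780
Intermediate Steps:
n = 91 (n = 3 - 1*(-88) = 3 + 88 = 91)
G(E) = -12 (G(E) = -10 - 2 = -12)
G(-9)*(n + (4*8)*7) = -12*(91 + (4*8)*7) = -12*(91 + 32*7) = -12*(91 + 224) = -12*315 = -3780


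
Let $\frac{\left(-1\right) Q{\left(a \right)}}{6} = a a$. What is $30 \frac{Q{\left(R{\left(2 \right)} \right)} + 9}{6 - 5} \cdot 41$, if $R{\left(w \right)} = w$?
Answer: $-18450$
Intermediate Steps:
$Q{\left(a \right)} = - 6 a^{2}$ ($Q{\left(a \right)} = - 6 a a = - 6 a^{2}$)
$30 \frac{Q{\left(R{\left(2 \right)} \right)} + 9}{6 - 5} \cdot 41 = 30 \frac{- 6 \cdot 2^{2} + 9}{6 - 5} \cdot 41 = 30 \frac{\left(-6\right) 4 + 9}{1} \cdot 41 = 30 \left(-24 + 9\right) 1 \cdot 41 = 30 \left(\left(-15\right) 1\right) 41 = 30 \left(-15\right) 41 = \left(-450\right) 41 = -18450$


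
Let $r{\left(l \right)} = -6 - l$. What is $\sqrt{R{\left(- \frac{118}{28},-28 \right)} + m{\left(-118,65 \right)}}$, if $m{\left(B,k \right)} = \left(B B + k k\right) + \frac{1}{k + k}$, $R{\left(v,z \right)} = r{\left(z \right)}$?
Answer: $\frac{\sqrt{307090030}}{130} \approx 134.8$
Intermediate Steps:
$R{\left(v,z \right)} = -6 - z$
$m{\left(B,k \right)} = B^{2} + k^{2} + \frac{1}{2 k}$ ($m{\left(B,k \right)} = \left(B^{2} + k^{2}\right) + \frac{1}{2 k} = B^{2} + k^{2} + \frac{1}{2 k}$)
$\sqrt{R{\left(- \frac{118}{28},-28 \right)} + m{\left(-118,65 \right)}} = \sqrt{\left(-6 - -28\right) + \left(\left(-118\right)^{2} + 65^{2} + \frac{1}{2 \cdot 65}\right)} = \sqrt{\left(-6 + 28\right) + \left(13924 + 4225 + \frac{1}{2} \cdot \frac{1}{65}\right)} = \sqrt{22 + \left(13924 + 4225 + \frac{1}{130}\right)} = \sqrt{22 + \frac{2359371}{130}} = \sqrt{\frac{2362231}{130}} = \frac{\sqrt{307090030}}{130}$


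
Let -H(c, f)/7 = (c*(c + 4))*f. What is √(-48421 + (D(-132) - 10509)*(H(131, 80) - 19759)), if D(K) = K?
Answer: √105594414698 ≈ 3.2495e+5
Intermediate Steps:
H(c, f) = -7*c*f*(4 + c) (H(c, f) = -7*c*(c + 4)*f = -7*c*(4 + c)*f = -7*c*f*(4 + c))
√(-48421 + (D(-132) - 10509)*(H(131, 80) - 19759)) = √(-48421 + (-132 - 10509)*(-7*131*80*(4 + 131) - 19759)) = √(-48421 - 10641*(-7*131*80*135 - 19759)) = √(-48421 - 10641*(-9903600 - 19759)) = √(-48421 - 10641*(-9923359)) = √(-48421 + 105594463119) = √105594414698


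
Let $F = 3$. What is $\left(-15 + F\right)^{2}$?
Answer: $144$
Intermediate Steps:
$\left(-15 + F\right)^{2} = \left(-15 + 3\right)^{2} = \left(-12\right)^{2} = 144$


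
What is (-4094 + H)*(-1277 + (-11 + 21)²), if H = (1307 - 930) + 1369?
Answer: 2763596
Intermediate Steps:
H = 1746 (H = 377 + 1369 = 1746)
(-4094 + H)*(-1277 + (-11 + 21)²) = (-4094 + 1746)*(-1277 + (-11 + 21)²) = -2348*(-1277 + 10²) = -2348*(-1277 + 100) = -2348*(-1177) = 2763596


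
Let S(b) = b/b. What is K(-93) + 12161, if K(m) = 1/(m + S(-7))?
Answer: 1118811/92 ≈ 12161.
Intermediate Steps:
S(b) = 1
K(m) = 1/(1 + m) (K(m) = 1/(m + 1) = 1/(1 + m))
K(-93) + 12161 = 1/(1 - 93) + 12161 = 1/(-92) + 12161 = -1/92 + 12161 = 1118811/92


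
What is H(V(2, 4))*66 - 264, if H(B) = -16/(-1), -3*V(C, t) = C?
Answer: 792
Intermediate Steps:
V(C, t) = -C/3
H(B) = 16 (H(B) = -16*(-1) = 16)
H(V(2, 4))*66 - 264 = 16*66 - 264 = 1056 - 264 = 792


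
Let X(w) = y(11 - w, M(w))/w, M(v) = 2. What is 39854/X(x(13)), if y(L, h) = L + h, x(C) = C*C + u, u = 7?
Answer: -7014304/163 ≈ -43033.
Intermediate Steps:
x(C) = 7 + C**2 (x(C) = C*C + 7 = C**2 + 7 = 7 + C**2)
X(w) = (13 - w)/w (X(w) = ((11 - w) + 2)/w = (13 - w)/w)
39854/X(x(13)) = 39854/(((13 - (7 + 13**2))/(7 + 13**2))) = 39854/(((13 - (7 + 169))/(7 + 169))) = 39854/(((13 - 1*176)/176)) = 39854/(((13 - 176)/176)) = 39854/(((1/176)*(-163))) = 39854/(-163/176) = 39854*(-176/163) = -7014304/163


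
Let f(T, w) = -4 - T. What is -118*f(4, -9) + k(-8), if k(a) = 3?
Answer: 947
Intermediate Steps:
-118*f(4, -9) + k(-8) = -118*(-4 - 1*4) + 3 = -118*(-4 - 4) + 3 = -118*(-8) + 3 = 944 + 3 = 947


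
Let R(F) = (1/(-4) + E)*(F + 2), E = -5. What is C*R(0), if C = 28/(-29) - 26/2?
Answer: 8505/58 ≈ 146.64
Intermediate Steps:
C = -405/29 (C = 28*(-1/29) - 26*½ = -28/29 - 13 = -405/29 ≈ -13.966)
R(F) = -21/2 - 21*F/4 (R(F) = (1/(-4) - 5)*(F + 2) = (-¼ - 5)*(2 + F) = -21*(2 + F)/4 = -21/2 - 21*F/4)
C*R(0) = -405*(-21/2 - 21/4*0)/29 = -405*(-21/2 + 0)/29 = -405/29*(-21/2) = 8505/58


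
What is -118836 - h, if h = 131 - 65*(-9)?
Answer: -119552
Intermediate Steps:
h = 716 (h = 131 + 585 = 716)
-118836 - h = -118836 - 1*716 = -118836 - 716 = -119552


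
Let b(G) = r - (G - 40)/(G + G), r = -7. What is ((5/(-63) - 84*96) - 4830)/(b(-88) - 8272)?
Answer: 8935597/5737851 ≈ 1.5573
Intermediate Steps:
b(G) = -7 - (-40 + G)/(2*G) (b(G) = -7 - (G - 40)/(G + G) = -7 - (-40 + G)/(2*G))
((5/(-63) - 84*96) - 4830)/(b(-88) - 8272) = ((5/(-63) - 84*96) - 4830)/((-15/2 + 20/(-88)) - 8272) = ((5*(-1/63) - 8064) - 4830)/((-15/2 + 20*(-1/88)) - 8272) = ((-5/63 - 8064) - 4830)/((-15/2 - 5/22) - 8272) = (-508037/63 - 4830)/(-85/11 - 8272) = -812327/(63*(-91077/11)) = -812327/63*(-11/91077) = 8935597/5737851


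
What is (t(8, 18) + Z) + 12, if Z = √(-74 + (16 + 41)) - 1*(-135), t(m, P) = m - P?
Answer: 137 + I*√17 ≈ 137.0 + 4.1231*I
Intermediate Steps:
Z = 135 + I*√17 (Z = √(-74 + 57) + 135 = √(-17) + 135 = I*√17 + 135 = 135 + I*√17 ≈ 135.0 + 4.1231*I)
(t(8, 18) + Z) + 12 = ((8 - 1*18) + (135 + I*√17)) + 12 = ((8 - 18) + (135 + I*√17)) + 12 = (-10 + (135 + I*√17)) + 12 = (125 + I*√17) + 12 = 137 + I*√17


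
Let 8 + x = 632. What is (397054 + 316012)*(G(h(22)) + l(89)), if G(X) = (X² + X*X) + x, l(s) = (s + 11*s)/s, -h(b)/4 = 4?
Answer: 818599768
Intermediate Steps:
x = 624 (x = -8 + 632 = 624)
h(b) = -16 (h(b) = -4*4 = -16)
l(s) = 12 (l(s) = (12*s)/s = 12)
G(X) = 624 + 2*X² (G(X) = (X² + X*X) + 624 = (X² + X²) + 624 = 2*X² + 624 = 624 + 2*X²)
(397054 + 316012)*(G(h(22)) + l(89)) = (397054 + 316012)*((624 + 2*(-16)²) + 12) = 713066*((624 + 2*256) + 12) = 713066*((624 + 512) + 12) = 713066*(1136 + 12) = 713066*1148 = 818599768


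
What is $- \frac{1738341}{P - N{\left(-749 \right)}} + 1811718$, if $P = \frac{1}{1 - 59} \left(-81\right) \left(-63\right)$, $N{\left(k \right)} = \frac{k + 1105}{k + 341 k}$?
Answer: $\frac{1197010285157196}{653576813} \approx 1.8315 \cdot 10^{6}$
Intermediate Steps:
$N{\left(k \right)} = \frac{1105 + k}{342 k}$
$P = - \frac{5103}{58}$ ($P = \frac{1}{-58} \left(-81\right) \left(-63\right) = \left(- \frac{1}{58}\right) \left(-81\right) \left(-63\right) = \frac{81}{58} \left(-63\right) = - \frac{5103}{58} \approx -87.983$)
$- \frac{1738341}{P - N{\left(-749 \right)}} + 1811718 = - \frac{1738341}{- \frac{5103}{58} - \frac{1105 - 749}{342 \left(-749\right)}} + 1811718 = - \frac{1738341}{- \frac{5103}{58} - \frac{1}{342} \left(- \frac{1}{749}\right) 356} + 1811718 = - \frac{1738341}{- \frac{5103}{58} - - \frac{178}{128079}} + 1811718 = - \frac{1738341}{- \frac{5103}{58} + \frac{178}{128079}} + 1811718 = - \frac{1738341}{- \frac{653576813}{7428582}} + 1811718 = \left(-1738341\right) \left(- \frac{7428582}{653576813}\right) + 1811718 = \frac{12913408662462}{653576813} + 1811718 = \frac{1197010285157196}{653576813}$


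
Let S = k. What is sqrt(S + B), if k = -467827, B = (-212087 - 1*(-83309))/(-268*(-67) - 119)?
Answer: I*sqrt(148845465872749)/17837 ≈ 683.98*I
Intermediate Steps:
B = -128778/17837 (B = (-212087 + 83309)/(17956 - 119) = -128778/17837 ≈ -7.2197)
S = -467827
sqrt(S + B) = sqrt(-467827 - 128778/17837) = sqrt(-8344758977/17837) = I*sqrt(148845465872749)/17837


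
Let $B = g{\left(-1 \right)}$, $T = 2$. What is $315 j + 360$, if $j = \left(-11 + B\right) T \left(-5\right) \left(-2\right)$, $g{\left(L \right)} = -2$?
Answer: $-81540$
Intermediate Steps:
$B = -2$
$j = -260$ ($j = \left(-11 - 2\right) 2 \left(-5\right) \left(-2\right) = - 13 \left(\left(-10\right) \left(-2\right)\right) = \left(-13\right) 20 = -260$)
$315 j + 360 = 315 \left(-260\right) + 360 = -81900 + 360 = -81540$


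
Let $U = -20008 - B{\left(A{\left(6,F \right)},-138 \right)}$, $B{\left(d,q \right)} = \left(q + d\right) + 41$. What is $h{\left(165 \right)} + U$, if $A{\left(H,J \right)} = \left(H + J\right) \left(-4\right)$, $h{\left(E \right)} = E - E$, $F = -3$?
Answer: $-19899$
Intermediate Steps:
$h{\left(E \right)} = 0$
$A{\left(H,J \right)} = - 4 H - 4 J$
$B{\left(d,q \right)} = 41 + d + q$ ($B{\left(d,q \right)} = \left(d + q\right) + 41 = 41 + d + q$)
$U = -19899$ ($U = -20008 - \left(41 - 12 - 138\right) = -20008 - -109 = -20008 + 109 = -19899$)
$h{\left(165 \right)} + U = 0 - 19899 = -19899$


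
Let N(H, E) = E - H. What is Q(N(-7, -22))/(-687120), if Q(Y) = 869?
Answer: -869/687120 ≈ -0.0012647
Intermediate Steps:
Q(N(-7, -22))/(-687120) = 869/(-687120) = 869*(-1/687120) = -869/687120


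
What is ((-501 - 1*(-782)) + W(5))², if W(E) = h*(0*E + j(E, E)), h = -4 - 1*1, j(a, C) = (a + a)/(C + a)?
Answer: 76176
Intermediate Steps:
j(a, C) = 2*a/(C + a) (j(a, C) = (2*a)/(C + a) = 2*a/(C + a))
h = -5 (h = -4 - 1 = -5)
W(E) = -5 (W(E) = -5*(0*E + 2*E/(E + E)) = -5*(0 + 2*E/((2*E))) = -5*(0 + 2*E*(1/(2*E))) = -5*(0 + 1) = -5*1 = -5)
((-501 - 1*(-782)) + W(5))² = ((-501 - 1*(-782)) - 5)² = ((-501 + 782) - 5)² = (281 - 5)² = 276² = 76176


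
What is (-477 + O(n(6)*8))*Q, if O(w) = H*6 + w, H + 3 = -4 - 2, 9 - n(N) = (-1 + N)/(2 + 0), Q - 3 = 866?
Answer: -416251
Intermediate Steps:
Q = 869 (Q = 3 + 866 = 869)
n(N) = 19/2 - N/2 (n(N) = 9 - (-1 + N)/(2 + 0) = 9 - (-1 + N)/2 = 9 - (-½ + N/2) = 9 + (½ - N/2) = 19/2 - N/2)
H = -9 (H = -3 + (-4 - 2) = -3 - 6 = -9)
O(w) = -54 + w (O(w) = -9*6 + w = -54 + w)
(-477 + O(n(6)*8))*Q = (-477 + (-54 + (19/2 - ½*6)*8))*869 = (-477 + (-54 + (19/2 - 3)*8))*869 = (-477 + (-54 + (13/2)*8))*869 = (-477 + (-54 + 52))*869 = (-477 - 2)*869 = -479*869 = -416251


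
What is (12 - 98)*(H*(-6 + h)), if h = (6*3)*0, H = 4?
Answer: 2064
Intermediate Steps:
h = 0 (h = 18*0 = 0)
(12 - 98)*(H*(-6 + h)) = (12 - 98)*(4*(-6 + 0)) = -344*(-6) = -86*(-24) = 2064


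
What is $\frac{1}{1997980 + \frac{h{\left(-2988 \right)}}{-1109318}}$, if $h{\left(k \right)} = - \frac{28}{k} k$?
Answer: $\frac{79237}{158313941262} \approx 5.0051 \cdot 10^{-7}$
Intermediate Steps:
$h{\left(k \right)} = -28$
$\frac{1}{1997980 + \frac{h{\left(-2988 \right)}}{-1109318}} = \frac{1}{1997980 - \frac{28}{-1109318}} = \frac{1}{1997980 - - \frac{2}{79237}} = \frac{1}{1997980 + \frac{2}{79237}} = \frac{1}{\frac{158313941262}{79237}} = \frac{79237}{158313941262}$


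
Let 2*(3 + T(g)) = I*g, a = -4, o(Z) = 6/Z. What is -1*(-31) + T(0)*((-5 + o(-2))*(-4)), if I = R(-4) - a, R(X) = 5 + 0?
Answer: -65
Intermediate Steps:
R(X) = 5
I = 9 (I = 5 - 1*(-4) = 5 + 4 = 9)
T(g) = -3 + 9*g/2 (T(g) = -3 + (9*g)/2 = -3 + 9*g/2)
-1*(-31) + T(0)*((-5 + o(-2))*(-4)) = -1*(-31) + (-3 + (9/2)*0)*((-5 + 6/(-2))*(-4)) = 31 + (-3 + 0)*((-5 + 6*(-½))*(-4)) = 31 - 3*(-5 - 3)*(-4) = 31 - (-24)*(-4) = 31 - 3*32 = 31 - 96 = -65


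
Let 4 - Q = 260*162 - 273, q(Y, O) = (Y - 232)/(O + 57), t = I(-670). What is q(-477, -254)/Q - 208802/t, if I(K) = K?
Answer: 860584617956/2761428785 ≈ 311.64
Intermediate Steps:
t = -670
q(Y, O) = (-232 + Y)/(57 + O)
Q = -41843 (Q = 4 - (260*162 - 273) = 4 - (42120 - 273) = 4 - 1*41847 = 4 - 41847 = -41843)
q(-477, -254)/Q - 208802/t = ((-232 - 477)/(57 - 254))/(-41843) - 208802/(-670) = (-709/(-197))*(-1/41843) - 208802*(-1/670) = -1/197*(-709)*(-1/41843) + 104401/335 = (709/197)*(-1/41843) + 104401/335 = -709/8243071 + 104401/335 = 860584617956/2761428785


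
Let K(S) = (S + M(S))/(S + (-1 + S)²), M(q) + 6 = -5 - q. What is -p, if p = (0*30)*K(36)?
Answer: 0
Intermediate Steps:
M(q) = -11 - q (M(q) = -6 + (-5 - q) = -11 - q)
K(S) = -11/(S + (-1 + S)²) (K(S) = (S + (-11 - S))/(S + (-1 + S)²) = -11/(S + (-1 + S)²))
p = 0 (p = (0*30)*(-11/(36 + (-1 + 36)²)) = 0*(-11/(36 + 35²)) = 0*(-11/(36 + 1225)) = 0*(-11/1261) = 0)
-p = -1*0 = 0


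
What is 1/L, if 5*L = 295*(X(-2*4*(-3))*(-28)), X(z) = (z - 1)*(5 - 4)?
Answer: -1/37996 ≈ -2.6319e-5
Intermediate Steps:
X(z) = -1 + z (X(z) = (-1 + z)*1 = -1 + z)
L = -37996 (L = (295*((-1 - 2*4*(-3))*(-28)))/5 = (295*((-1 - 8*(-3))*(-28)))/5 = (295*((-1 + 24)*(-28)))/5 = (295*(23*(-28)))/5 = (295*(-644))/5 = (⅕)*(-189980) = -37996)
1/L = 1/(-37996) = -1/37996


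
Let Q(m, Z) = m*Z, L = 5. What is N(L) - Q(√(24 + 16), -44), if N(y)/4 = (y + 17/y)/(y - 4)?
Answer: 168/5 + 88*√10 ≈ 311.88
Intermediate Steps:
Q(m, Z) = Z*m
N(y) = 4*(y + 17/y)/(-4 + y) (N(y) = 4*((y + 17/y)/(y - 4)) = 4*((y + 17/y)/(-4 + y)) = 4*(y + 17/y)/(-4 + y))
N(L) - Q(√(24 + 16), -44) = 4*(17 + 5²)/(5*(-4 + 5)) - (-44)*√(24 + 16) = 4*(⅕)*(17 + 25)/1 - (-44)*√40 = 4*(⅕)*1*42 - (-44)*2*√10 = 168/5 - (-88)*√10 = 168/5 + 88*√10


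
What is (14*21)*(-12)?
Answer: -3528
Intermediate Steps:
(14*21)*(-12) = 294*(-12) = -3528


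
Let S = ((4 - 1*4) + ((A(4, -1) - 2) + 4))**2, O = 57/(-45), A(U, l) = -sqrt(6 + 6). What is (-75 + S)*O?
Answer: 1121/15 + 152*sqrt(3)/15 ≈ 92.285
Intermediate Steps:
A(U, l) = -2*sqrt(3) (A(U, l) = -sqrt(12) = -2*sqrt(3))
O = -19/15 (O = 57*(-1/45) = -19/15 ≈ -1.2667)
S = (2 - 2*sqrt(3))**2 (S = ((4 - 1*4) + ((-2*sqrt(3) - 2) + 4))**2 = ((4 - 4) + ((-2 - 2*sqrt(3)) + 4))**2 = (0 + (2 - 2*sqrt(3)))**2 = (2 - 2*sqrt(3))**2 ≈ 2.1436)
(-75 + S)*O = (-75 + (16 - 8*sqrt(3)))*(-19/15) = (-59 - 8*sqrt(3))*(-19/15) = 1121/15 + 152*sqrt(3)/15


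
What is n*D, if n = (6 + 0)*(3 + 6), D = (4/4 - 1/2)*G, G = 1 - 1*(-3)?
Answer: 108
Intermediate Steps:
G = 4 (G = 1 + 3 = 4)
D = 2 (D = (4/4 - 1/2)*4 = (4*(1/4) - 1*1/2)*4 = (1 - 1/2)*4 = (1/2)*4 = 2)
n = 54 (n = 6*9 = 54)
n*D = 54*2 = 108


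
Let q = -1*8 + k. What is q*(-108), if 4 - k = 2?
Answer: 648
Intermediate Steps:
k = 2 (k = 4 - 1*2 = 4 - 2 = 2)
q = -6 (q = -1*8 + 2 = -8 + 2 = -6)
q*(-108) = -6*(-108) = 648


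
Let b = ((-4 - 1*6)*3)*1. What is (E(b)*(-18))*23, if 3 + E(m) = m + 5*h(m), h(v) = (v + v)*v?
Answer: -3712338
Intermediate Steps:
h(v) = 2*v**2 (h(v) = (2*v)*v = 2*v**2)
b = -30 (b = ((-4 - 6)*3)*1 = -10*3*1 = -30*1 = -30)
E(m) = -3 + m + 10*m**2 (E(m) = -3 + (m + 5*(2*m**2)) = -3 + (m + 10*m**2) = -3 + m + 10*m**2)
(E(b)*(-18))*23 = ((-3 - 30 + 10*(-30)**2)*(-18))*23 = ((-3 - 30 + 10*900)*(-18))*23 = ((-3 - 30 + 9000)*(-18))*23 = (8967*(-18))*23 = -161406*23 = -3712338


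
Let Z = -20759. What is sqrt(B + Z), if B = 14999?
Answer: 24*I*sqrt(10) ≈ 75.895*I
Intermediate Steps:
sqrt(B + Z) = sqrt(14999 - 20759) = sqrt(-5760) = 24*I*sqrt(10)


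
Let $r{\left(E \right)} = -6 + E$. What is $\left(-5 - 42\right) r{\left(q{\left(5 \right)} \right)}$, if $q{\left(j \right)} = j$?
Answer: $47$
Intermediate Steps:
$\left(-5 - 42\right) r{\left(q{\left(5 \right)} \right)} = \left(-5 - 42\right) \left(-6 + 5\right) = \left(-47\right) \left(-1\right) = 47$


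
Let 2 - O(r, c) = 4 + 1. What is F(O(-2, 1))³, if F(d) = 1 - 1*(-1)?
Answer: 8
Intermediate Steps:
O(r, c) = -3 (O(r, c) = 2 - (4 + 1) = 2 - 1*5 = 2 - 5 = -3)
F(d) = 2 (F(d) = 1 + 1 = 2)
F(O(-2, 1))³ = 2³ = 8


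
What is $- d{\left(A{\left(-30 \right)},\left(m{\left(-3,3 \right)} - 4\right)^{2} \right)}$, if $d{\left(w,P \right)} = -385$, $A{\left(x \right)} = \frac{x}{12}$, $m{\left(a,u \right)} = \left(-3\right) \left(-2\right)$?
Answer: $385$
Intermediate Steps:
$m{\left(a,u \right)} = 6$
$A{\left(x \right)} = \frac{x}{12}$ ($A{\left(x \right)} = x \frac{1}{12} = \frac{x}{12}$)
$- d{\left(A{\left(-30 \right)},\left(m{\left(-3,3 \right)} - 4\right)^{2} \right)} = \left(-1\right) \left(-385\right) = 385$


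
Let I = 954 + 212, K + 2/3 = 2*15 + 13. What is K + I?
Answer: 3625/3 ≈ 1208.3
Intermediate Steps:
K = 127/3 (K = -2/3 + (2*15 + 13) = -2/3 + (30 + 13) = -2/3 + 43 = 127/3 ≈ 42.333)
I = 1166
K + I = 127/3 + 1166 = 3625/3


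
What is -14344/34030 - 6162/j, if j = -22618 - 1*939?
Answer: -64104374/400822355 ≈ -0.15993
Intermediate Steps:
j = -23557 (j = -22618 - 939 = -23557)
-14344/34030 - 6162/j = -14344/34030 - 6162/(-23557) = -14344*1/34030 - 6162*(-1/23557) = -7172/17015 + 6162/23557 = -64104374/400822355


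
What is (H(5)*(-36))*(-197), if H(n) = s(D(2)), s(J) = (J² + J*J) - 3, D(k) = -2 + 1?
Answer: -7092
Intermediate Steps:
D(k) = -1
s(J) = -3 + 2*J² (s(J) = (J² + J²) - 3 = 2*J² - 3 = -3 + 2*J²)
H(n) = -1 (H(n) = -3 + 2*(-1)² = -3 + 2*1 = -3 + 2 = -1)
(H(5)*(-36))*(-197) = -1*(-36)*(-197) = 36*(-197) = -7092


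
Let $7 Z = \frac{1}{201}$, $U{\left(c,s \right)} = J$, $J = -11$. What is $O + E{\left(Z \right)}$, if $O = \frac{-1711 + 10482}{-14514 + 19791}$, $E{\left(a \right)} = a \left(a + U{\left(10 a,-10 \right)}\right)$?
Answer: $\frac{5760611509}{3482202591} \approx 1.6543$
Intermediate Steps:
$U{\left(c,s \right)} = -11$
$Z = \frac{1}{1407}$ ($Z = \frac{1}{7 \cdot 201} = \frac{1}{7} \cdot \frac{1}{201} = \frac{1}{1407} \approx 0.00071073$)
$E{\left(a \right)} = a \left(-11 + a\right)$ ($E{\left(a \right)} = a \left(a - 11\right) = a \left(-11 + a\right)$)
$O = \frac{8771}{5277} \approx 1.6621$
$O + E{\left(Z \right)} = \frac{8771}{5277} + \frac{-11 + \frac{1}{1407}}{1407} = \frac{8771}{5277} + \frac{1}{1407} \left(- \frac{15476}{1407}\right) = \frac{8771}{5277} - \frac{15476}{1979649} = \frac{5760611509}{3482202591}$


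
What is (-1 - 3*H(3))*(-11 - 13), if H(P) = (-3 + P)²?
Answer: 24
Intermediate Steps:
(-1 - 3*H(3))*(-11 - 13) = (-1 - 3*(-3 + 3)²)*(-11 - 13) = (-1 - 3*0²)*(-24) = (-1 - 3*0)*(-24) = (-1 + 0)*(-24) = -1*(-24) = 24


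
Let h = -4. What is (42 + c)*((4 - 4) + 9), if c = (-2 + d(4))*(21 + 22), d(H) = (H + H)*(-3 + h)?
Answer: -22068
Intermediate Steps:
d(H) = -14*H (d(H) = (H + H)*(-3 - 4) = (2*H)*(-7) = -14*H)
c = -2494 (c = (-2 - 14*4)*(21 + 22) = (-2 - 56)*43 = -58*43 = -2494)
(42 + c)*((4 - 4) + 9) = (42 - 2494)*((4 - 4) + 9) = -2452*(0 + 9) = -2452*9 = -22068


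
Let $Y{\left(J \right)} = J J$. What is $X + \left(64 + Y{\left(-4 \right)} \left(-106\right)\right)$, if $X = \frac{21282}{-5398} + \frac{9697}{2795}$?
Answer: $- \frac{12314895952}{7543705} \approx -1632.5$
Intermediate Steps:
$Y{\left(J \right)} = J^{2}$
$X = - \frac{3569392}{7543705}$ ($X = 21282 \left(- \frac{1}{5398}\right) + 9697 \cdot \frac{1}{2795} = - \frac{10641}{2699} + \frac{9697}{2795} = - \frac{3569392}{7543705} \approx -0.47316$)
$X + \left(64 + Y{\left(-4 \right)} \left(-106\right)\right) = - \frac{3569392}{7543705} + \left(64 + \left(-4\right)^{2} \left(-106\right)\right) = - \frac{3569392}{7543705} + \left(64 + 16 \left(-106\right)\right) = - \frac{3569392}{7543705} + \left(64 - 1696\right) = - \frac{3569392}{7543705} - 1632 = - \frac{12314895952}{7543705}$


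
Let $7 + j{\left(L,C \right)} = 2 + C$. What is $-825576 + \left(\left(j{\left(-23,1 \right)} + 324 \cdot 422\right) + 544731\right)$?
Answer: $-144121$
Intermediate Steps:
$j{\left(L,C \right)} = -5 + C$ ($j{\left(L,C \right)} = -7 + \left(2 + C\right) = -5 + C$)
$-825576 + \left(\left(j{\left(-23,1 \right)} + 324 \cdot 422\right) + 544731\right) = -825576 + \left(\left(\left(-5 + 1\right) + 324 \cdot 422\right) + 544731\right) = -825576 + \left(\left(-4 + 136728\right) + 544731\right) = -825576 + \left(136724 + 544731\right) = -825576 + 681455 = -144121$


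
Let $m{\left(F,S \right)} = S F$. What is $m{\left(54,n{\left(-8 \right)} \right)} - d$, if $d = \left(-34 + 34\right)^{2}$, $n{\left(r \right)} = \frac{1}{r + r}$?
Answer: $- \frac{27}{8} \approx -3.375$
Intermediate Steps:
$n{\left(r \right)} = \frac{1}{2 r}$
$m{\left(F,S \right)} = F S$
$d = 0$ ($d = 0^{2} = 0$)
$m{\left(54,n{\left(-8 \right)} \right)} - d = 54 \frac{1}{2 \left(-8\right)} - 0 = 54 \cdot \frac{1}{2} \left(- \frac{1}{8}\right) + 0 = 54 \left(- \frac{1}{16}\right) + 0 = - \frac{27}{8} + 0 = - \frac{27}{8}$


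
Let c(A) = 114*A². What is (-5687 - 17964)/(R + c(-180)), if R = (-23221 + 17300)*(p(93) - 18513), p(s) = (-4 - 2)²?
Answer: -23651/113095917 ≈ -0.00020912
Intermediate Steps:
p(s) = 36 (p(s) = (-6)² = 36)
R = 109402317 (R = (-23221 + 17300)*(36 - 18513) = -5921*(-18477) = 109402317)
(-5687 - 17964)/(R + c(-180)) = (-5687 - 17964)/(109402317 + 114*(-180)²) = -23651/(109402317 + 114*32400) = -23651/(109402317 + 3693600) = -23651/113095917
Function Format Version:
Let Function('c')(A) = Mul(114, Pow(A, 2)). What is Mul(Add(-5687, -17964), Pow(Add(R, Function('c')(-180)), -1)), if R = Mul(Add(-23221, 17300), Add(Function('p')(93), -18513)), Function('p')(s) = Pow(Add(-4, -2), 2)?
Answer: Rational(-23651, 113095917) ≈ -0.00020912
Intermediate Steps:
Function('p')(s) = 36 (Function('p')(s) = Pow(-6, 2) = 36)
R = 109402317 (R = Mul(Add(-23221, 17300), Add(36, -18513)) = Mul(-5921, -18477) = 109402317)
Mul(Add(-5687, -17964), Pow(Add(R, Function('c')(-180)), -1)) = Mul(Add(-5687, -17964), Pow(Add(109402317, Mul(114, Pow(-180, 2))), -1)) = Mul(-23651, Pow(Add(109402317, Mul(114, 32400)), -1)) = Mul(-23651, Pow(Add(109402317, 3693600), -1)) = Mul(-23651, Pow(113095917, -1)) = Mul(-23651, Rational(1, 113095917)) = Rational(-23651, 113095917)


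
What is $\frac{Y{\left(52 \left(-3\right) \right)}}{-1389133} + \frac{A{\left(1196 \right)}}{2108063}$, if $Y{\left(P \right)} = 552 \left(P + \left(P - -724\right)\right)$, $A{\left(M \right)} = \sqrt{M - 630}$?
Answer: $- \frac{227424}{1389133} + \frac{\sqrt{566}}{2108063} \approx -0.16371$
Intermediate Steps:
$A{\left(M \right)} = \sqrt{-630 + M}$
$Y{\left(P \right)} = 399648 + 1104 P$ ($Y{\left(P \right)} = 552 \left(P + \left(P + 724\right)\right) = 552 \left(P + \left(724 + P\right)\right) = 552 \left(724 + 2 P\right) = 399648 + 1104 P$)
$\frac{Y{\left(52 \left(-3\right) \right)}}{-1389133} + \frac{A{\left(1196 \right)}}{2108063} = \frac{399648 + 1104 \cdot 52 \left(-3\right)}{-1389133} + \frac{\sqrt{-630 + 1196}}{2108063} = \left(399648 + 1104 \left(-156\right)\right) \left(- \frac{1}{1389133}\right) + \sqrt{566} \cdot \frac{1}{2108063} = \left(399648 - 172224\right) \left(- \frac{1}{1389133}\right) + \frac{\sqrt{566}}{2108063} = 227424 \left(- \frac{1}{1389133}\right) + \frac{\sqrt{566}}{2108063} = - \frac{227424}{1389133} + \frac{\sqrt{566}}{2108063}$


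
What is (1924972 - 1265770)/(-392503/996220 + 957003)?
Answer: 656710216440/953385136157 ≈ 0.68882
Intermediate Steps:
(1924972 - 1265770)/(-392503/996220 + 957003) = 659202/(-392503*1/996220 + 957003) = 659202/(-392503/996220 + 957003) = 659202/(953385136157/996220) = 659202*(996220/953385136157) = 656710216440/953385136157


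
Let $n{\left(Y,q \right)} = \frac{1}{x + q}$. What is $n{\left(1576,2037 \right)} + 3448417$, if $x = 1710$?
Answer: $\frac{12921218500}{3747} \approx 3.4484 \cdot 10^{6}$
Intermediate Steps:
$n{\left(Y,q \right)} = \frac{1}{1710 + q}$
$n{\left(1576,2037 \right)} + 3448417 = \frac{1}{1710 + 2037} + 3448417 = \frac{1}{3747} + 3448417 = \frac{12921218500}{3747}$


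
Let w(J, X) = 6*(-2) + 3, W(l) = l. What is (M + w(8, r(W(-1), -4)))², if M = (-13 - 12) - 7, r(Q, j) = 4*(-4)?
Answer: 1681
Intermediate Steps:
r(Q, j) = -16
w(J, X) = -9 (w(J, X) = -12 + 3 = -9)
M = -32 (M = -25 - 7 = -32)
(M + w(8, r(W(-1), -4)))² = (-32 - 9)² = (-41)² = 1681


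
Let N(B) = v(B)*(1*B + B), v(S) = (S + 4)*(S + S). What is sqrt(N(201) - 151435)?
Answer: sqrt(32977385) ≈ 5742.6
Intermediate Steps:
v(S) = 2*S*(4 + S) (v(S) = (4 + S)*(2*S) = 2*S*(4 + S))
N(B) = 4*B**2*(4 + B) (N(B) = (2*B*(4 + B))*(1*B + B) = (2*B*(4 + B))*(B + B) = (2*B*(4 + B))*(2*B) = 4*B**2*(4 + B))
sqrt(N(201) - 151435) = sqrt(4*201**2*(4 + 201) - 151435) = sqrt(4*40401*205 - 151435) = sqrt(33128820 - 151435) = sqrt(32977385)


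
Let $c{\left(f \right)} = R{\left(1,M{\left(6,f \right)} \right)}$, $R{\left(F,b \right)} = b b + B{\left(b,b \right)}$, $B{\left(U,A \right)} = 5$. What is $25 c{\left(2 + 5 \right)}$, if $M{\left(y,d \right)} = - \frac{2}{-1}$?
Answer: $225$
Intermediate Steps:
$M{\left(y,d \right)} = 2$ ($M{\left(y,d \right)} = \left(-2\right) \left(-1\right) = 2$)
$R{\left(F,b \right)} = 5 + b^{2}$ ($R{\left(F,b \right)} = b b + 5 = b^{2} + 5 = 5 + b^{2}$)
$c{\left(f \right)} = 9$ ($c{\left(f \right)} = 5 + 2^{2} = 5 + 4 = 9$)
$25 c{\left(2 + 5 \right)} = 25 \cdot 9 = 225$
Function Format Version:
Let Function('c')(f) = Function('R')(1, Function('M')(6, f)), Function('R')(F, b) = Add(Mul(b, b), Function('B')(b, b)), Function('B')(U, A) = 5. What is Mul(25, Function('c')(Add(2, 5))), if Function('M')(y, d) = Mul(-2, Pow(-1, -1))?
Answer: 225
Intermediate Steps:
Function('M')(y, d) = 2 (Function('M')(y, d) = Mul(-2, -1) = 2)
Function('R')(F, b) = Add(5, Pow(b, 2)) (Function('R')(F, b) = Add(Mul(b, b), 5) = Add(Pow(b, 2), 5) = Add(5, Pow(b, 2)))
Function('c')(f) = 9 (Function('c')(f) = Add(5, Pow(2, 2)) = Add(5, 4) = 9)
Mul(25, Function('c')(Add(2, 5))) = Mul(25, 9) = 225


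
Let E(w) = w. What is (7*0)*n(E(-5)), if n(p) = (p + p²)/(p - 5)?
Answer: 0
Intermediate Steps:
n(p) = (p + p²)/(-5 + p)
(7*0)*n(E(-5)) = (7*0)*(-5*(1 - 5)/(-5 - 5)) = 0*(-5*(-4)/(-10)) = 0*(-5*(-⅒)*(-4)) = 0*(-2) = 0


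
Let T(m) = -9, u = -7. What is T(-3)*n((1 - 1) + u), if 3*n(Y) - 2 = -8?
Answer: 18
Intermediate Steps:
n(Y) = -2 (n(Y) = 2/3 + (1/3)*(-8) = 2/3 - 8/3 = -2)
T(-3)*n((1 - 1) + u) = -9*(-2) = 18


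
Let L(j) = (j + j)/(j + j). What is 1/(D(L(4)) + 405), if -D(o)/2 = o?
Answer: 1/403 ≈ 0.0024814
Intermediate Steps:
L(j) = 1 (L(j) = (2*j)/((2*j)) = (2*j)*(1/(2*j)) = 1)
D(o) = -2*o
1/(D(L(4)) + 405) = 1/(-2*1 + 405) = 1/(-2 + 405) = 1/403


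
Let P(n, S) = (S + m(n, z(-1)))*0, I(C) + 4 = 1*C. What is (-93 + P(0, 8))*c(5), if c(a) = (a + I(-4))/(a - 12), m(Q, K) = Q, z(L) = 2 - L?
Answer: -279/7 ≈ -39.857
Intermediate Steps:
I(C) = -4 + C (I(C) = -4 + 1*C = -4 + C)
c(a) = (-8 + a)/(-12 + a) (c(a) = (a + (-4 - 4))/(a - 12) = (a - 8)/(-12 + a) = (-8 + a)/(-12 + a))
P(n, S) = 0 (P(n, S) = (S + n)*0 = 0)
(-93 + P(0, 8))*c(5) = (-93 + 0)*((-8 + 5)/(-12 + 5)) = -93*(-3)/(-7) = -(-93)*(-3)/7 = -93*3/7 = -279/7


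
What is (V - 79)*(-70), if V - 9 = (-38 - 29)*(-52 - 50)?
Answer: -473480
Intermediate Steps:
V = 6843 (V = 9 + (-38 - 29)*(-52 - 50) = 9 - 67*(-102) = 9 + 6834 = 6843)
(V - 79)*(-70) = (6843 - 79)*(-70) = 6764*(-70) = -473480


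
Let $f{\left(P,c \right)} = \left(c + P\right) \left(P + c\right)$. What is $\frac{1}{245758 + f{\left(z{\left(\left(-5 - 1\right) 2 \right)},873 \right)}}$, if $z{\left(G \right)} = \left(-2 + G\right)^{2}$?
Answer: $\frac{1}{1388519} \approx 7.2019 \cdot 10^{-7}$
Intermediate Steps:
$f{\left(P,c \right)} = \left(P + c\right)^{2}$ ($f{\left(P,c \right)} = \left(P + c\right) \left(P + c\right) = \left(P + c\right)^{2}$)
$\frac{1}{245758 + f{\left(z{\left(\left(-5 - 1\right) 2 \right)},873 \right)}} = \frac{1}{245758 + \left(\left(-2 + \left(-5 - 1\right) 2\right)^{2} + 873\right)^{2}} = \frac{1}{245758 + \left(\left(-2 - 12\right)^{2} + 873\right)^{2}} = \frac{1}{245758 + \left(\left(-14\right)^{2} + 873\right)^{2}} = \frac{1}{245758 + \left(196 + 873\right)^{2}} = \frac{1}{245758 + 1069^{2}} = \frac{1}{245758 + 1142761} = \frac{1}{1388519}$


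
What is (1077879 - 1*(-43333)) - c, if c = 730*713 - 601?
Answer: 601323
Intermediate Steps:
c = 519889 (c = 520490 - 601 = 519889)
(1077879 - 1*(-43333)) - c = (1077879 - 1*(-43333)) - 1*519889 = (1077879 + 43333) - 519889 = 1121212 - 519889 = 601323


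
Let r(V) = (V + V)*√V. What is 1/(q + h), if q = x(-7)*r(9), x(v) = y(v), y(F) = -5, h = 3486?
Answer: 1/3216 ≈ 0.00031095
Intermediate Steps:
r(V) = 2*V^(3/2) (r(V) = (2*V)*√V = 2*V^(3/2))
x(v) = -5
q = -270 (q = -10*9^(3/2) = -10*27 = -5*54 = -270)
1/(q + h) = 1/(-270 + 3486) = 1/3216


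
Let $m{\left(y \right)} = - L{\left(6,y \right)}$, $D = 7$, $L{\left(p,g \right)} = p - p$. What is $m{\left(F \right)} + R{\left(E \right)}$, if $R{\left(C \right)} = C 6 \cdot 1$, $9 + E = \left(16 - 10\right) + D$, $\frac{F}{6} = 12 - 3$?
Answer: $24$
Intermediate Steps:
$L{\left(p,g \right)} = 0$
$F = 54$ ($F = 6 \left(12 - 3\right) = 6 \cdot 9 = 54$)
$E = 4$ ($E = -9 + \left(\left(16 - 10\right) + 7\right) = -9 + \left(6 + 7\right) = -9 + 13 = 4$)
$R{\left(C \right)} = 6 C$ ($R{\left(C \right)} = 6 C 1 = 6 C$)
$m{\left(y \right)} = 0$ ($m{\left(y \right)} = \left(-1\right) 0 = 0$)
$m{\left(F \right)} + R{\left(E \right)} = 0 + 6 \cdot 4 = 0 + 24 = 24$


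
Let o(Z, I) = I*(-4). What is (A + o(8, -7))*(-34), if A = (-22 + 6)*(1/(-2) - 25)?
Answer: -14824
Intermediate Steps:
o(Z, I) = -4*I
A = 408 (A = -16*(-½ - 25) = -16*(-51/2) = 408)
(A + o(8, -7))*(-34) = (408 - 4*(-7))*(-34) = (408 + 28)*(-34) = 436*(-34) = -14824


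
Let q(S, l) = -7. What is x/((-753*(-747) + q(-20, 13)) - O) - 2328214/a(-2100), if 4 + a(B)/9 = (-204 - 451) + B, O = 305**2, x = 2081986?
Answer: 1144698810592/11657136429 ≈ 98.197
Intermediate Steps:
O = 93025
a(B) = -5931 + 9*B (a(B) = -36 + 9*((-204 - 451) + B) = -36 + 9*(-655 + B) = -36 + (-5895 + 9*B) = -5931 + 9*B)
x/((-753*(-747) + q(-20, 13)) - O) - 2328214/a(-2100) = 2081986/((-753*(-747) - 7) - 1*93025) - 2328214/(-5931 + 9*(-2100)) = 2081986/((562491 - 7) - 93025) - 2328214/(-5931 - 18900) = 2081986/(562484 - 93025) - 2328214/(-24831) = 2081986/469459 - 2328214*(-1/24831) = 2081986*(1/469459) + 2328214/24831 = 2081986/469459 + 2328214/24831 = 1144698810592/11657136429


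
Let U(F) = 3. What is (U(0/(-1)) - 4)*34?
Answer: -34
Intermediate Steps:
(U(0/(-1)) - 4)*34 = (3 - 4)*34 = -1*34 = -34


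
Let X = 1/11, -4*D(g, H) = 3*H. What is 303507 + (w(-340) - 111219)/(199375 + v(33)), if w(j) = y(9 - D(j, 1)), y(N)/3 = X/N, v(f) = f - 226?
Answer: 8644781867869/28483026 ≈ 3.0351e+5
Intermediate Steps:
D(g, H) = -3*H/4
v(f) = -226 + f
X = 1/11 ≈ 0.090909
y(N) = 3/(11*N) (y(N) = 3*(1/(11*N)) = 3/(11*N))
w(j) = 4/143 (w(j) = 3/(11*(9 - (-3)/4)) = 3/(11*(9 - 1*(-¾))) = 3/(11*(9 + ¾)) = 3/(11*(39/4)) = (3/11)*(4/39) = 4/143)
303507 + (w(-340) - 111219)/(199375 + v(33)) = 303507 + (4/143 - 111219)/(199375 + (-226 + 33)) = 303507 - 15904313/(143*(199375 - 193)) = 303507 - 15904313/143/199182 = 303507 - 15904313/143*1/199182 = 303507 - 15904313/28483026 = 8644781867869/28483026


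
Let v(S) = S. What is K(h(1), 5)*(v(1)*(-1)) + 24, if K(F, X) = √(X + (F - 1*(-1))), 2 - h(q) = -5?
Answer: 24 - √13 ≈ 20.394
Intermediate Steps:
h(q) = 7 (h(q) = 2 - 1*(-5) = 2 + 5 = 7)
K(F, X) = √(1 + F + X) (K(F, X) = √(X + (F + 1)) = √(X + (1 + F)) = √(1 + F + X))
K(h(1), 5)*(v(1)*(-1)) + 24 = √(1 + 7 + 5)*(1*(-1)) + 24 = √13*(-1) + 24 = -√13 + 24 = 24 - √13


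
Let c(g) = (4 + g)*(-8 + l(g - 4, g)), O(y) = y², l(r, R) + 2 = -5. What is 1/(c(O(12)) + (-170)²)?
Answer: 1/26680 ≈ 3.7481e-5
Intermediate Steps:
l(r, R) = -7 (l(r, R) = -2 - 5 = -7)
c(g) = -60 - 15*g (c(g) = (4 + g)*(-8 - 7) = (4 + g)*(-15) = -60 - 15*g)
1/(c(O(12)) + (-170)²) = 1/((-60 - 15*12²) + (-170)²) = 1/((-60 - 15*144) + 28900) = 1/((-60 - 2160) + 28900) = 1/(-2220 + 28900) = 1/26680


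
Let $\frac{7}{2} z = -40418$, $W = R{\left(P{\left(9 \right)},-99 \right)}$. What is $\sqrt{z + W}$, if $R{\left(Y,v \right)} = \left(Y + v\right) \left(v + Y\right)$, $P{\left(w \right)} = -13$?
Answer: $2 \sqrt{249} \approx 31.559$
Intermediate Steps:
$R{\left(Y,v \right)} = \left(Y + v\right)^{2}$ ($R{\left(Y,v \right)} = \left(Y + v\right) \left(Y + v\right) = \left(Y + v\right)^{2}$)
$W = 12544$ ($W = \left(-13 - 99\right)^{2} = \left(-112\right)^{2} = 12544$)
$z = -11548$ ($z = \frac{2}{7} \left(-40418\right) = -11548$)
$\sqrt{z + W} = \sqrt{-11548 + 12544} = \sqrt{996} = 2 \sqrt{249}$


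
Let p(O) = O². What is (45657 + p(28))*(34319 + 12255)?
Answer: 2162943134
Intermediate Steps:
(45657 + p(28))*(34319 + 12255) = (45657 + 28²)*(34319 + 12255) = (45657 + 784)*46574 = 46441*46574 = 2162943134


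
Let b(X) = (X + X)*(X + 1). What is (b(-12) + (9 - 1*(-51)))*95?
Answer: 30780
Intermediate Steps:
b(X) = 2*X*(1 + X) (b(X) = (2*X)*(1 + X) = 2*X*(1 + X))
(b(-12) + (9 - 1*(-51)))*95 = (2*(-12)*(1 - 12) + (9 - 1*(-51)))*95 = (2*(-12)*(-11) + (9 + 51))*95 = (264 + 60)*95 = 324*95 = 30780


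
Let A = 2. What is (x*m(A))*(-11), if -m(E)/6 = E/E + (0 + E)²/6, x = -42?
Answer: -4620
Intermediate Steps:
m(E) = -6 - E² (m(E) = -6*(E/E + (0 + E)²/6) = -6*(1 + E²*(⅙)) = -6*(1 + E²/6) = -6 - E²)
(x*m(A))*(-11) = -42*(-6 - 1*2²)*(-11) = -42*(-6 - 1*4)*(-11) = -42*(-6 - 4)*(-11) = -42*(-10)*(-11) = 420*(-11) = -4620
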